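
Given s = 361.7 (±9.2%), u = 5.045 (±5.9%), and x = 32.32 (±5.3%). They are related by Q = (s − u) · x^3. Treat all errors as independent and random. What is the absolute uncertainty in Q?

2.22e+06

Let w = s − u = 356.7. δw = √(δs² + δu²) = √(1110 + 0.0886) = 33.3, so δw/w = 0.0933.
Q is then a monomial in w, x:
δQ/Q = √((δw/w)² + (3·δx/x)²) = √(0.00871 + 0.0253) = 0.184
Q = 1.204e+07, so δQ = 0.184 × 1.204e+07 = 2.22e+06.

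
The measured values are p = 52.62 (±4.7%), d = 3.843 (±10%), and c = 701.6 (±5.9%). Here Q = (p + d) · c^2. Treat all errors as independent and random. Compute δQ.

Let u = p + d = 56.46. δu = √(δp² + δd²) = √(6.12 + 0.148) = 2.50, so δu/u = 0.0443.
Q is then a monomial in u, c:
δQ/Q = √((δu/u)² + (2·δc/c)²) = √(0.00196 + 0.0139) = 0.126
Q = 2.779e+07, so δQ = 0.126 × 2.779e+07 = 3.5e+06.

3.5e+06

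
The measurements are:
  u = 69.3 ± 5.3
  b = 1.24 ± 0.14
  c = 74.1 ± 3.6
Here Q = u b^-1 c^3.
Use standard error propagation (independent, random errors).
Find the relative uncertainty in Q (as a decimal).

Each factor contributes (exponent × relative error)² to (δQ/Q)²:
  (1·δu/u)² = (1×0.0765)² = 0.00585;  (-1·δb/b)² = (-1×0.113)² = 0.0127;  (3·δc/c)² = (3×0.0486)² = 0.0212
δQ/Q = √(0.0398) = 0.200

0.200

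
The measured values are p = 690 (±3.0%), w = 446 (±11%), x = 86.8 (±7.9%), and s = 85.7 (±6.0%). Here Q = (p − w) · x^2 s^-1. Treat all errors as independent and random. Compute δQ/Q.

0.276

Let u = p − w = 244. δu = √(δp² + δw²) = √(428 + 2410) = 53.2, so δu/u = 0.218.
Q is then a monomial in u, x, s:
δQ/Q = √((δu/u)² + (2·δx/x)² + (-1·δs/s)²) = √(0.0476 + 0.0250 + 0.00360) = 0.276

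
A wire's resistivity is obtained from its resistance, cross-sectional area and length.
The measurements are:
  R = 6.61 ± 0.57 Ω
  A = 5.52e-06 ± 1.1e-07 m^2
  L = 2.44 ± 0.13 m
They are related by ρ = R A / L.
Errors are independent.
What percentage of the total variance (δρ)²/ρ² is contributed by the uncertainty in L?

(δρ/ρ)² = (1·δR/R)² + (1·δA/A)² + (-1·δL/L)²
  R term: (1×0.0862)² = 0.00744
  A term: (1×0.0199)² = 0.000397
  L term: (-1×0.0533)² = 0.00284
Total = 0.0107. Share from L = 0.00284/0.0107 = 0.266.

26.6%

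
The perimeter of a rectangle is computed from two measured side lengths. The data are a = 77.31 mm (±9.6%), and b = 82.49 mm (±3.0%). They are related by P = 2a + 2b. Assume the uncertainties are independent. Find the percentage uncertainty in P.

Sums and differences: (δP)² = Σ (cᵢ δxᵢ)².
  (2·δa)² = 220;  (2·δb)² = 24.5
δP = √(245) = 15.6 mm
P = 319.6 mm, so δP/P = 15.6/319.6 = 0.0490.

4.90%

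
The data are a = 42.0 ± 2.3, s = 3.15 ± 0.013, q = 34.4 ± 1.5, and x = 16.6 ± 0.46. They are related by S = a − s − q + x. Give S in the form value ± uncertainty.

For a sum/difference, combine absolute errors in quadrature:
  (δa)² = 5.29;  (δs)² = 0.000169;  (δq)² = 2.25;  (δx)² = 0.212
δS = √(7.75) = 2.78
S = 21.1.

21.1 ± 2.78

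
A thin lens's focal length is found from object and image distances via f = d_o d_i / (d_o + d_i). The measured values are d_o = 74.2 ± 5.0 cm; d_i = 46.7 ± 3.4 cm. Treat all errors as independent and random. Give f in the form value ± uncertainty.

28.7 ± 1.48 cm

∂f/∂d_o = (d_i/(d_o+d_i))² = 0.149;  ∂f/∂d_i = (d_o/(d_o+d_i))² = 0.377
δf = √((∂f/∂d_o · δd_o)² + (∂f/∂d_i · δd_i)²) = √(0.557 + 1.64) = 1.48 cm
f = 28.7 cm.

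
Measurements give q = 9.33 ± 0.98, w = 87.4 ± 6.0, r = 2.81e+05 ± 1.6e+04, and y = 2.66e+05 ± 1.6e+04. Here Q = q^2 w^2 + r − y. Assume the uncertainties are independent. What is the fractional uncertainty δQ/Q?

0.248

Let p = q^2·w^2 = 6.65e+05. δp/p = √((2·δq/q)² + (2·δw/w)²) = √(0.0441 + 0.0189) = 0.251, so δp = 1.67e+05.
Q = p + r − y: δQ = √(δp² + δr² + δy²) = √(2.78e+10 + 2.56e+08 + 2.56e+08) = 1.68e+05
Q = 6.8e+05, so δQ/Q = 1.68e+05/6.8e+05 = 0.248.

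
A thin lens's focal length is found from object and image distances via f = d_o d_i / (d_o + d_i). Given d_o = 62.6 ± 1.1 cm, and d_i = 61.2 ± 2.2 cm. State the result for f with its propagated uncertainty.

30.9 ± 0.623 cm

∂f/∂d_o = (d_i/(d_o+d_i))² = 0.244;  ∂f/∂d_i = (d_o/(d_o+d_i))² = 0.256
δf = √((∂f/∂d_o · δd_o)² + (∂f/∂d_i · δd_i)²) = √(0.0723 + 0.316) = 0.623 cm
f = 30.9 cm.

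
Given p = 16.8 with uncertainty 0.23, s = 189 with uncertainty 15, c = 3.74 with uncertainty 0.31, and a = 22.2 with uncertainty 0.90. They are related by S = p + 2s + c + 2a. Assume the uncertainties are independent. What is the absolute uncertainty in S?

Each term contributes (cᵢ δxᵢ)² to (δS)²:
  (δp)² = 0.0529;  (2·δs)² = 900;  (δc)² = 0.0961;  (2·δa)² = 3.24
δS = √(903) = 30.1

30.1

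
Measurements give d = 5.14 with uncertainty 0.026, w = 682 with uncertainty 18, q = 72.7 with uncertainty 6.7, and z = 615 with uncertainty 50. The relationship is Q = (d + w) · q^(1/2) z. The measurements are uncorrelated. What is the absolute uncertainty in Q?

3.5e+05

Let u = d + w = 687. δu = √(δd² + δw²) = √(0.000676 + 324) = 18.0, so δu/u = 0.0262.
Q is then a monomial in u, q, z:
δQ/Q = √((δu/u)² + (½·δq/q)² + (1·δz/z)²) = √(0.000686 + 0.00212 + 0.00661) = 0.0971
Q = 3.6e+06, so δQ = 0.0971 × 3.6e+06 = 3.5e+05.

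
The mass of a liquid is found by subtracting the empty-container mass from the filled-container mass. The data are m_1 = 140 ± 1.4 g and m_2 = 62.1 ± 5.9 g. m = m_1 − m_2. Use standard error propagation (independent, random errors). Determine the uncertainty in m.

Sums and differences: (δm)² = Σ (cᵢ δxᵢ)².
  (δm_1)² = 1.96;  (δm_2)² = 34.8
δm = √(36.8) = 6.06 g

6.06 g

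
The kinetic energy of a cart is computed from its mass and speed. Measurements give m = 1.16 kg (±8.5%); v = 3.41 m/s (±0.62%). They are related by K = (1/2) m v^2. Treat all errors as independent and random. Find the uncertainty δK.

For a monomial K ∝ m, v^2, fractional errors add in quadrature:
  (1·δm/m)² = (1×0.0850)² = 0.00723;  (2·δv/v)² = (2×0.00620)² = 0.000154
δK/K = √(0.00738) = 0.0859
K = 6.74 J, so δK = 0.0859 × 6.74 = 0.579 J.

0.579 J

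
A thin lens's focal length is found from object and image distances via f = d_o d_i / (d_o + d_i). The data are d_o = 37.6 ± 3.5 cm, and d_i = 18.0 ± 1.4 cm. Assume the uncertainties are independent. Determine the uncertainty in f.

0.738 cm

∂f/∂d_o = (d_i/(d_o+d_i))² = 0.105;  ∂f/∂d_i = (d_o/(d_o+d_i))² = 0.457
δf = √((∂f/∂d_o · δd_o)² + (∂f/∂d_i · δd_i)²) = √(0.135 + 0.410) = 0.738 cm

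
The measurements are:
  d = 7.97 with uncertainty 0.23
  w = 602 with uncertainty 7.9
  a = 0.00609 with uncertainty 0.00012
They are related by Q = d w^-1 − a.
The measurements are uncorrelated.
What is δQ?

Let p = d·w^-1 = 0.0132. δp/p = √((1·δd/d)² + (-1·δw/w)²) = √(0.000833 + 0.000172) = 0.0317, so δp = 0.000420.
Q = p − a: δQ = √(δp² + δa²) = √(1.76e-07 + 1.44e-08) = 0.000437

0.000437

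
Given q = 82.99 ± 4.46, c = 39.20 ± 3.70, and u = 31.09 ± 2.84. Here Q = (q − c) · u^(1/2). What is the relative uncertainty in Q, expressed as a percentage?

14.0%

Let w = q − c = 43.79. δw = √(δq² + δc²) = √(19.9 + 13.7) = 5.79, so δw/w = 0.132.
Q is then a monomial in w, u:
δQ/Q = √((δw/w)² + (½·δu/u)²) = √(0.0175 + 0.00209) = 0.140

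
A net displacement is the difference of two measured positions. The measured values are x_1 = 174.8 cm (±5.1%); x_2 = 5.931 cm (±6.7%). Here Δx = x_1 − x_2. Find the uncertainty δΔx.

8.92 cm

Absolute uncertainties add in quadrature for a linear combination:
  (δx_1)² = 79.5;  (δx_2)² = 0.158
δΔx = √(79.6) = 8.92 cm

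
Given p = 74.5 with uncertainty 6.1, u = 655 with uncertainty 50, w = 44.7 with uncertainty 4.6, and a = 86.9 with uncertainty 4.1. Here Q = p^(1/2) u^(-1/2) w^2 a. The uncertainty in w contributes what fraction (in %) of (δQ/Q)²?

(δQ/Q)² = (½·δp/p)² + (−½·δu/u)² + (2·δw/w)² + (1·δa/a)²
  p term: (0.5×0.0819)² = 0.00168
  u term: (-0.5×0.0763)² = 0.00146
  w term: (2×0.103)² = 0.0424
  a term: (1×0.0472)² = 0.00223
Total = 0.0477. Share from w = 0.0424/0.0477 = 0.888.

88.8%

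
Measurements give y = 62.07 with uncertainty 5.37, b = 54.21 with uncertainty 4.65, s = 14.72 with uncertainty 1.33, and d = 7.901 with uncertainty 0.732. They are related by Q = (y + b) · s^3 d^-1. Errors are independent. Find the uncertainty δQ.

13700

Let u = y + b = 116.3. δu = √(δy² + δb²) = √(28.8 + 21.6) = 7.10, so δu/u = 0.0611.
Q is then a monomial in u, s, d:
δQ/Q = √((δu/u)² + (3·δs/s)² + (-1·δd/d)²) = √(0.00373 + 0.0735 + 0.00858) = 0.293
Q = 46940, so δQ = 0.293 × 46940 = 13700.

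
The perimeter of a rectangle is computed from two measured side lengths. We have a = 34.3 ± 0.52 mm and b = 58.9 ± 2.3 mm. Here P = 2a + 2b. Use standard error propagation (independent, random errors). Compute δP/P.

P is a linear combination, so absolute uncertainties add in quadrature:
  (2·δa)² = 1.08;  (2·δb)² = 21.2
δP = √(22.2) = 4.72 mm
P = 186 mm, so δP/P = 4.72/186 = 0.0253.

0.0253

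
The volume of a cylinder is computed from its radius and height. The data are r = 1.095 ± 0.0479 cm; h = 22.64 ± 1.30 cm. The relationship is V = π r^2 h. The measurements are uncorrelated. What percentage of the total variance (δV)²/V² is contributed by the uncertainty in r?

69.9%

(δV/V)² = (2·δr/r)² + (1·δh/h)²
  r term: (2×0.0437)² = 0.00765
  h term: (1×0.0574)² = 0.00330
Total = 0.0110. Share from r = 0.00765/0.0110 = 0.699.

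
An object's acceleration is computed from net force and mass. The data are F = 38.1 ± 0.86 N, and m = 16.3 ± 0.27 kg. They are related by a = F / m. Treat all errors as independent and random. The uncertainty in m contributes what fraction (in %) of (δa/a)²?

35.0%

(δa/a)² = (1·δF/F)² + (-1·δm/m)²
  F term: (1×0.0226)² = 0.000510
  m term: (-1×0.0166)² = 0.000274
Total = 0.000784. Share from m = 0.000274/0.000784 = 0.350.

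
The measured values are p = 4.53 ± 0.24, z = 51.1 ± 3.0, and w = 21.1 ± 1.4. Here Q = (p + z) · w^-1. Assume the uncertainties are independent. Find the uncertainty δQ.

0.226

Let u = p + z = 55.6. δu = √(δp² + δz²) = √(0.0576 + 9.00) = 3.01, so δu/u = 0.0541.
Q is then a monomial in u, w:
δQ/Q = √((δu/u)² + (-1·δw/w)²) = √(0.00293 + 0.00440) = 0.0856
Q = 2.64, so δQ = 0.0856 × 2.64 = 0.226.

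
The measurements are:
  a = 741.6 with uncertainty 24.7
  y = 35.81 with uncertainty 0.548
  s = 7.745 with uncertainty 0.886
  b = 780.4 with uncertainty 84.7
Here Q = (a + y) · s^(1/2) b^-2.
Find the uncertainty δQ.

0.000805

Let u = a + y = 777.4. δu = √(δa² + δy²) = √(610 + 0.300) = 24.7, so δu/u = 0.0318.
Q is then a monomial in u, s, b:
δQ/Q = √((δu/u)² + (½·δs/s)² + (-2·δb/b)²) = √(0.00101 + 0.00327 + 0.0471) = 0.227
Q = 0.003552, so δQ = 0.227 × 0.003552 = 0.000805.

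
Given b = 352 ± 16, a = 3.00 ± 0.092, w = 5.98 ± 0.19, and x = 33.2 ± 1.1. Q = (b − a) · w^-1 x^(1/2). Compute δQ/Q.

0.0582

Let u = b − a = 349. δu = √(δb² + δa²) = √(256 + 0.00846) = 16.0, so δu/u = 0.0458.
Q is then a monomial in u, w, x:
δQ/Q = √((δu/u)² + (-1·δw/w)² + (½·δx/x)²) = √(0.00210 + 0.00101 + 0.000274) = 0.0582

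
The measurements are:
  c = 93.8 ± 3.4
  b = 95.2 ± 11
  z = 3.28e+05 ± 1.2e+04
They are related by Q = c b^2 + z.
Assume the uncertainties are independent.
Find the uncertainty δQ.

Let p = c·b^2 = 8.5e+05. δp/p = √((1·δc/c)² + (2·δb/b)²) = √(0.00131 + 0.0534) = 0.234, so δp = 1.99e+05.
Q = p + z: δQ = √(δp² + δz²) = √(3.95e+10 + 1.44e+08) = 1.99e+05

1.99e+05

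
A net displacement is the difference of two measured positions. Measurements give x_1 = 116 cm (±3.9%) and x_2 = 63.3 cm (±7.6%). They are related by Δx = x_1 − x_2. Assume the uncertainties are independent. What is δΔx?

6.60 cm

Δx is a linear combination, so absolute uncertainties add in quadrature:
  (δx_1)² = 20.5;  (δx_2)² = 23.1
δΔx = √(43.6) = 6.60 cm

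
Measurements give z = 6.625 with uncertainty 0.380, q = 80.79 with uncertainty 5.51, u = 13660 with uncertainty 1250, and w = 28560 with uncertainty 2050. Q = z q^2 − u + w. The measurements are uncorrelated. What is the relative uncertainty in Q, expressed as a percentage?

11.8%

Let p = z·q^2 = 43240. δp/p = √((1·δz/z)² + (2·δq/q)²) = √(0.00329 + 0.0186) = 0.148, so δp = 6400.
Q = p − u + w: δQ = √(δp² + δu² + δw²) = √(4.09e+07 + 1.56e+06 + 4.2e+06) = 6830
Q = 58140, so δQ/Q = 6830/58140 = 0.118.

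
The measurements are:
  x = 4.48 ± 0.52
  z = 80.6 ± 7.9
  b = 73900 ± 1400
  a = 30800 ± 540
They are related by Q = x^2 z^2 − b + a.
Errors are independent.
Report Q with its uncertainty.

87300 ± 39600

Let p = x^2·z^2 = 1.3e+05. δp/p = √((2·δx/x)² + (2·δz/z)²) = √(0.0539 + 0.0384) = 0.304, so δp = 39600.
Q = p − b + a: δQ = √(δp² + δb² + δa²) = √(1.57e+09 + 1.96e+06 + 2.92e+05) = 39600
Q = 87300.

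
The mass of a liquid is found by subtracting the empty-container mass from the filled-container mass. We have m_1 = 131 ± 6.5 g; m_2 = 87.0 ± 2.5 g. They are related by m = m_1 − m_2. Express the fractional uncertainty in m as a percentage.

Each term contributes (cᵢ δxᵢ)² to (δm)²:
  (δm_1)² = 42.2;  (δm_2)² = 6.25
δm = √(48.5) = 6.96 g
m = 44.0 g, so δm/m = 6.96/44.0 = 0.158.

15.8%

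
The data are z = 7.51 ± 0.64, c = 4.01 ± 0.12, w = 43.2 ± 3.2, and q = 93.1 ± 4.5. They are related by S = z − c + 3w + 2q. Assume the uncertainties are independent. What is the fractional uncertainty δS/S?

0.0413

Each term contributes (cᵢ δxᵢ)² to (δS)²:
  (δz)² = 0.410;  (δc)² = 0.0144;  (3·δw)² = 92.2;  (2·δq)² = 81.0
δS = √(174) = 13.2
S = 319, so δS/S = 13.2/319 = 0.0413.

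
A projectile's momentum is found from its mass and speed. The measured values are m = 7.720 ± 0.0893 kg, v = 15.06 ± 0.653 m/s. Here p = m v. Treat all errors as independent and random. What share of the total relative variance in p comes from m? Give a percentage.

(δp/p)² = (1·δm/m)² + (1·δv/v)²
  m term: (1×0.0116)² = 0.000134
  v term: (1×0.0434)² = 0.00188
Total = 0.00201. Share from m = 0.000134/0.00201 = 0.0664.

6.64%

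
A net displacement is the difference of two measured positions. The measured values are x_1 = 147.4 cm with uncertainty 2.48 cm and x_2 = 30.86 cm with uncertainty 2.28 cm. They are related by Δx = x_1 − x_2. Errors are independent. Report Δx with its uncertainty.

Each term contributes (cᵢ δxᵢ)² to (δΔx)²:
  (δx_1)² = 6.15;  (δx_2)² = 5.20
δΔx = √(11.3) = 3.37 cm
Δx = 116.5 cm.

116.5 ± 3.37 cm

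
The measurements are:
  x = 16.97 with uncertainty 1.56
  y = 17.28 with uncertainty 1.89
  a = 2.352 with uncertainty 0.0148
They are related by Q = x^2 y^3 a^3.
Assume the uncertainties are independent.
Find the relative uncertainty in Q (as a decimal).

0.377

Relative error in a monomial: (δQ/Q)² = Σ (nᵢ · δxᵢ/xᵢ)².
  (2·δx/x)² = (2×0.0919)² = 0.0338;  (3·δy/y)² = (3×0.109)² = 0.108;  (3·δa/a)² = (3×0.00629)² = 0.000356
δQ/Q = √(0.142) = 0.377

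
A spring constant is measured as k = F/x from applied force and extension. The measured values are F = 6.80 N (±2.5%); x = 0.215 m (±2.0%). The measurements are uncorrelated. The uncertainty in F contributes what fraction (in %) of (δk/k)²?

(δk/k)² = (1·δF/F)² + (-1·δx/x)²
  F term: (1×0.0250)² = 0.000625
  x term: (-1×0.0200)² = 0.000400
Total = 0.00103. Share from F = 0.000625/0.00103 = 0.610.

61.0%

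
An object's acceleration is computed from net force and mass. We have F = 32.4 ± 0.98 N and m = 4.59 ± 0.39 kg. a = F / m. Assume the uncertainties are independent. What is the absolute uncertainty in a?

0.637 m/s^2

Since a is a product/quotient, work with relative uncertainties:
  (1·δF/F)² = (1×0.0302)² = 0.000915;  (-1·δm/m)² = (-1×0.0850)² = 0.00722
δa/a = √(0.00813) = 0.0902
a = 7.06 m/s^2, so δa = 0.0902 × 7.06 = 0.637 m/s^2.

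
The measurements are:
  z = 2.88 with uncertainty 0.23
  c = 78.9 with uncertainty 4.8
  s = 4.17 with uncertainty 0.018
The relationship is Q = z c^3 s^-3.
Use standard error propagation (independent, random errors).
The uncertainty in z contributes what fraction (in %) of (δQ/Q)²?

(δQ/Q)² = (1·δz/z)² + (3·δc/c)² + (-3·δs/s)²
  z term: (1×0.0799)² = 0.00638
  c term: (3×0.0608)² = 0.0333
  s term: (-3×0.00432)² = 0.000168
Total = 0.0399. Share from z = 0.00638/0.0399 = 0.160.

16.0%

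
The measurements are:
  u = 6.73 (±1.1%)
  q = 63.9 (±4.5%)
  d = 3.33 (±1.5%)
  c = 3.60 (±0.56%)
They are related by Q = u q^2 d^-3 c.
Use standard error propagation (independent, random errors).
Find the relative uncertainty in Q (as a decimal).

0.101

Each factor contributes (exponent × relative error)² to (δQ/Q)²:
  (1·δu/u)² = (1×0.0110)² = 0.000121;  (2·δq/q)² = (2×0.0450)² = 0.00810;  (-3·δd/d)² = (-3×0.0150)² = 0.00202;  (1·δc/c)² = (1×0.00560)² = 3.14e-05
δQ/Q = √(0.0103) = 0.101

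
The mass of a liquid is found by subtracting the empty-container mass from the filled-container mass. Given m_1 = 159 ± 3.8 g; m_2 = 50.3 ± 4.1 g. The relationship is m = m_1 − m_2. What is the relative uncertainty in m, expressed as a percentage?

5.14%

Absolute uncertainties add in quadrature for a linear combination:
  (δm_1)² = 14.4;  (δm_2)² = 16.8
δm = √(31.2) = 5.59 g
m = 109 g, so δm/m = 5.59/109 = 0.0514.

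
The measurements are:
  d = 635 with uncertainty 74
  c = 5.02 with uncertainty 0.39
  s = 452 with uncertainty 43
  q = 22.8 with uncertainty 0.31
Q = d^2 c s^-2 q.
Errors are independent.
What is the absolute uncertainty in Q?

Q is a product of powers, so relative uncertainties combine in quadrature:
  (2·δd/d)² = (2×0.117)² = 0.0543;  (1·δc/c)² = (1×0.0777)² = 0.00604;  (-2·δs/s)² = (-2×0.0951)² = 0.0362;  (1·δq/q)² = (1×0.0136)² = 0.000185
δQ/Q = √(0.0967) = 0.311
Q = 226, so δQ = 0.311 × 226 = 70.3.

70.3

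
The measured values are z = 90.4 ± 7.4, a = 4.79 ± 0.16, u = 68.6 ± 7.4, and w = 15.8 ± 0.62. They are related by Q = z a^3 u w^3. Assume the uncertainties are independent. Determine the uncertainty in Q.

5.52e+08

For a monomial Q ∝ z, a^3, u, w^3, fractional errors add in quadrature:
  (1·δz/z)² = (1×0.0819)² = 0.00670;  (3·δa/a)² = (3×0.0334)² = 0.0100;  (1·δu/u)² = (1×0.108)² = 0.0116;  (3·δw/w)² = (3×0.0392)² = 0.0139
δQ/Q = √(0.0422) = 0.206
Q = 2.69e+09, so δQ = 0.206 × 2.69e+09 = 5.52e+08.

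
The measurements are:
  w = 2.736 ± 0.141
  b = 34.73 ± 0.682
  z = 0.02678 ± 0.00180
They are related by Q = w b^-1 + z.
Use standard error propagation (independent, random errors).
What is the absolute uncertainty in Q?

Let p = w·b^-1 = 0.07878. δp/p = √((1·δw/w)² + (-1·δb/b)²) = √(0.00266 + 0.000386) = 0.0551, so δp = 0.00434.
Q = p + z: δQ = √(δp² + δz²) = √(1.89e-05 + 3.24e-06) = 0.00470

0.00470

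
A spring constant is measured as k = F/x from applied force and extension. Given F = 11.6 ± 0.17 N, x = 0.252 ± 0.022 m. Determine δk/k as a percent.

For a monomial k ∝ F, x^-1, fractional errors add in quadrature:
  (1·δF/F)² = (1×0.0147)² = 0.000215;  (-1·δx/x)² = (-1×0.0873)² = 0.00762
δk/k = √(0.00784) = 0.0885

8.85%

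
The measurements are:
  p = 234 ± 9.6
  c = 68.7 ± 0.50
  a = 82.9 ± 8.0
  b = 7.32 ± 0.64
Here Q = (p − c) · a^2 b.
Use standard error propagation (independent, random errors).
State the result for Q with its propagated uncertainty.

(8.32 ± 1.83) × 10^6

Let u = p − c = 165. δu = √(δp² + δc²) = √(92.2 + 0.250) = 9.61, so δu/u = 0.0582.
Q is then a monomial in u, a, b:
δQ/Q = √((δu/u)² + (2·δa/a)² + (1·δb/b)²) = √(0.00338 + 0.0373 + 0.00764) = 0.220
Q = 8.32e+06, so δQ = 0.220 × 8.32e+06 = 1.83e+06.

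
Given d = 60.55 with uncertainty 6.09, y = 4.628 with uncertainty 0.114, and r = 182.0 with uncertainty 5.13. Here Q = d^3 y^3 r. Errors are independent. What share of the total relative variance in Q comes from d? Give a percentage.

93.6%

(δQ/Q)² = (3·δd/d)² + (3·δy/y)² + (1·δr/r)²
  d term: (3×0.101)² = 0.0910
  y term: (3×0.0246)² = 0.00546
  r term: (1×0.0282)² = 0.000794
Total = 0.0973. Share from d = 0.0910/0.0973 = 0.936.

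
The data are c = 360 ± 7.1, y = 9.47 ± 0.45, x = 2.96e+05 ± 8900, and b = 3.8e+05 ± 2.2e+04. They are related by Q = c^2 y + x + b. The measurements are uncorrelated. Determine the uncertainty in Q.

Let p = c^2·y = 1.23e+06. δp/p = √((2·δc/c)² + (1·δy/y)²) = √(0.00156 + 0.00226) = 0.0618, so δp = 75800.
Q = p + x + b: δQ = √(δp² + δx² + δb²) = √(5.74e+09 + 7.92e+07 + 4.84e+08) = 79400

79400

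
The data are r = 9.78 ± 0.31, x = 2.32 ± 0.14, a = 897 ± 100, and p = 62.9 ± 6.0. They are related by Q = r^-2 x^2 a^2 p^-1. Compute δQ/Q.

For a monomial Q ∝ r^-2, x^2, a^2, p^-1, fractional errors add in quadrature:
  (-2·δr/r)² = (-2×0.0317)² = 0.00402;  (2·δx/x)² = (2×0.0603)² = 0.0146;  (2·δa/a)² = (2×0.111)² = 0.0497;  (-1·δp/p)² = (-1×0.0954)² = 0.00910
δQ/Q = √(0.0774) = 0.278

0.278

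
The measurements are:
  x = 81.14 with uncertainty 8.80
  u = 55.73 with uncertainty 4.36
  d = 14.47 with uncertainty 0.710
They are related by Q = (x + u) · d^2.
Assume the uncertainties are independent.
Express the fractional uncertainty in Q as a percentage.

Let w = x + u = 136.9. δw = √(δx² + δu²) = √(77.4 + 19.0) = 9.82, so δw/w = 0.0718.
Q is then a monomial in w, d:
δQ/Q = √((δw/w)² + (2·δd/d)²) = √(0.00515 + 0.00963) = 0.122

12.2%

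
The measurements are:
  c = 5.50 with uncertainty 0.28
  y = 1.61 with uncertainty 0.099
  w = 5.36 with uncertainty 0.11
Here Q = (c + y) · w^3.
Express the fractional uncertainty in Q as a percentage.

7.44%

Let u = c + y = 7.11. δu = √(δc² + δy²) = √(0.0784 + 0.00980) = 0.297, so δu/u = 0.0418.
Q is then a monomial in u, w:
δQ/Q = √((δu/u)² + (3·δw/w)²) = √(0.00174 + 0.00379) = 0.0744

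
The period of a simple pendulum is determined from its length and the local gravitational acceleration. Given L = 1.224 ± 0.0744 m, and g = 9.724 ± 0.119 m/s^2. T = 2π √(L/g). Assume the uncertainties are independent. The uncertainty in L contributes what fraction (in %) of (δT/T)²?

96.1%

(δT/T)² = (½·δL/L)² + (−½·δg/g)²
  L term: (0.5×0.0608)² = 0.000924
  g term: (-0.5×0.0122)² = 3.74e-05
Total = 0.000961. Share from L = 0.000924/0.000961 = 0.961.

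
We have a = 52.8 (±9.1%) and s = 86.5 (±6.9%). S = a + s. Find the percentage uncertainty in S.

For a sum/difference, combine absolute errors in quadrature:
  (δa)² = 23.1;  (δs)² = 35.6
δS = √(58.7) = 7.66
S = 139, so δS/S = 7.66/139 = 0.0550.

5.50%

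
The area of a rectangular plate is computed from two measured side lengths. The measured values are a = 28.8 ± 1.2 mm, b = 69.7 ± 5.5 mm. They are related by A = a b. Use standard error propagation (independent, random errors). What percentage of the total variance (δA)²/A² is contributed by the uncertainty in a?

(δA/A)² = (1·δa/a)² + (1·δb/b)²
  a term: (1×0.0417)² = 0.00174
  b term: (1×0.0789)² = 0.00623
Total = 0.00796. Share from a = 0.00174/0.00796 = 0.218.

21.8%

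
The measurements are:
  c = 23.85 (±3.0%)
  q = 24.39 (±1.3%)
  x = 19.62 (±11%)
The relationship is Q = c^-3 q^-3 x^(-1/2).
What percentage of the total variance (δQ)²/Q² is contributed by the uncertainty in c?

64.1%

(δQ/Q)² = (-3·δc/c)² + (-3·δq/q)² + (−½·δx/x)²
  c term: (-3×0.0300)² = 0.00810
  q term: (-3×0.0130)² = 0.00152
  x term: (-0.5×0.110)² = 0.00303
Total = 0.0126. Share from c = 0.00810/0.0126 = 0.641.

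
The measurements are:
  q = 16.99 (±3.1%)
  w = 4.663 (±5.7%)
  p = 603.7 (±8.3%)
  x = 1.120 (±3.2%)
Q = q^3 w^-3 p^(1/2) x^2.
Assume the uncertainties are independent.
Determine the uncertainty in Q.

312

Relative error in a monomial: (δQ/Q)² = Σ (nᵢ · δxᵢ/xᵢ)².
  (3·δq/q)² = (3×0.0310)² = 0.00865;  (-3·δw/w)² = (-3×0.0570)² = 0.0292;  (½·δp/p)² = (0.5×0.0830)² = 0.00172;  (2·δx/x)² = (2×0.0320)² = 0.00410
δQ/Q = √(0.0437) = 0.209
Q = 1491, so δQ = 0.209 × 1491 = 312.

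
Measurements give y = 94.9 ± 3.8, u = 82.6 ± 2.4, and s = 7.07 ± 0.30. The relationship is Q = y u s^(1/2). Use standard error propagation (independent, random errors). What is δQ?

1120

Products/powers → add relative errors in quadrature, weighted by exponent:
  (1·δy/y)² = (1×0.0400)² = 0.00160;  (1·δu/u)² = (1×0.0291)² = 0.000844;  (½·δs/s)² = (0.5×0.0424)² = 0.000450
δQ/Q = √(0.00290) = 0.0538
Q = 20800, so δQ = 0.0538 × 20800 = 1120.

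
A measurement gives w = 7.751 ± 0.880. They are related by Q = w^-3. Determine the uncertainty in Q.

0.000731

Relative error in a monomial: (δQ/Q)² = Σ (nᵢ · δxᵢ/xᵢ)².
  (-3·δw/w)² = (-3×0.114)² = 0.116
δQ/Q = √(0.116) = 0.341
Q = 0.002147, so δQ = 0.341 × 0.002147 = 0.000731.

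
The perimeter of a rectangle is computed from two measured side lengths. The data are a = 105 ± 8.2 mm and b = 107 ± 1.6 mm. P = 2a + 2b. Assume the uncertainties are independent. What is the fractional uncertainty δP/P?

Sums and differences: (δP)² = Σ (cᵢ δxᵢ)².
  (2·δa)² = 269;  (2·δb)² = 10.2
δP = √(279) = 16.7 mm
P = 424 mm, so δP/P = 16.7/424 = 0.0394.

0.0394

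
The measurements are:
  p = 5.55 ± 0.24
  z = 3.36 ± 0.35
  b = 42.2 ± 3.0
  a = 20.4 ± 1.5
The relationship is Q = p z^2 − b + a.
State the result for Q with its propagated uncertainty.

40.9 ± 13.7

Let w = p·z^2 = 62.7. δw/w = √((1·δp/p)² + (2·δz/z)²) = √(0.00187 + 0.0434) = 0.213, so δw = 13.3.
Q = w − b + a: δQ = √(δw² + δb² + δa²) = √(178 + 9.00 + 2.25) = 13.7
Q = 40.9.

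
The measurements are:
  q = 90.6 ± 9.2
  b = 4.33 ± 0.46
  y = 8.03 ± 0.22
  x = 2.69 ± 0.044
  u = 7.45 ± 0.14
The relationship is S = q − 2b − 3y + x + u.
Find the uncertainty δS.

9.27

Absolute uncertainties add in quadrature for a linear combination:
  (δq)² = 84.6;  (2·δb)² = 0.846;  (3·δy)² = 0.436;  (δx)² = 0.00194;  (δu)² = 0.0196
δS = √(85.9) = 9.27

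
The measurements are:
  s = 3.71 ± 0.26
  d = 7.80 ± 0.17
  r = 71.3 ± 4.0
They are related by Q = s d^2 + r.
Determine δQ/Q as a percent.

6.41%

Let p = s·d^2 = 226. δp/p = √((1·δs/s)² + (2·δd/d)²) = √(0.00491 + 0.00190) = 0.0825, so δp = 18.6.
Q = p + r: δQ = √(δp² + δr²) = √(347 + 16.0) = 19.1
Q = 297, so δQ/Q = 19.1/297 = 0.0641.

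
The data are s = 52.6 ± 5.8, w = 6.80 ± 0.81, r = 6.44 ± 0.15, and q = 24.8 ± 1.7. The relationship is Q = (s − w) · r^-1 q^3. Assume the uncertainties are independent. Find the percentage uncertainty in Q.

24.3%

Let u = s − w = 45.8. δu = √(δs² + δw²) = √(33.6 + 0.656) = 5.86, so δu/u = 0.128.
Q is then a monomial in u, r, q:
δQ/Q = √((δu/u)² + (-1·δr/r)² + (3·δq/q)²) = √(0.0163 + 0.000543 + 0.0423) = 0.243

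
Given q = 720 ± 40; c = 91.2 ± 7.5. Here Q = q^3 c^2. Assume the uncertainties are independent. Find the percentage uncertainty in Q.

For a monomial Q ∝ q^3, c^2, fractional errors add in quadrature:
  (3·δq/q)² = (3×0.0556)² = 0.0278;  (2·δc/c)² = (2×0.0822)² = 0.0271
δQ/Q = √(0.0548) = 0.234

23.4%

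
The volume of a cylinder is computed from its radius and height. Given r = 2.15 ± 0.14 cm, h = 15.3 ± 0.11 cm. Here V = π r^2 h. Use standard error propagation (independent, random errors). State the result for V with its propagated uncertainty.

Since V is a product/quotient, work with relative uncertainties:
  (2·δr/r)² = (2×0.0651)² = 0.0170;  (1·δh/h)² = (1×0.00719)² = 5.17e-05
δV/V = √(0.0170) = 0.130
V = 222 cm^3, so δV = 0.130 × 222 = 29.0 cm^3.

222 ± 29.0 cm^3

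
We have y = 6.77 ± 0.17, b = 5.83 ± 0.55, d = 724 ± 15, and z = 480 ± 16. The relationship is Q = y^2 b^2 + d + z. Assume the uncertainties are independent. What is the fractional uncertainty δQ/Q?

Let p = y^2·b^2 = 1560. δp/p = √((2·δy/y)² + (2·δb/b)²) = √(0.00252 + 0.0356) = 0.195, so δp = 304.
Q = p + d + z: δQ = √(δp² + δd² + δz²) = √(92500 + 225 + 256) = 305
Q = 2760, so δQ/Q = 305/2760 = 0.110.

0.110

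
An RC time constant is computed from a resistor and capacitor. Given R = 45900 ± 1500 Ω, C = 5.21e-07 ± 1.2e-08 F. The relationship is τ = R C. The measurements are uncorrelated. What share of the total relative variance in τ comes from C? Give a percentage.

33.2%

(δτ/τ)² = (1·δR/R)² + (1·δC/C)²
  R term: (1×0.0327)² = 0.00107
  C term: (1×0.0230)² = 0.000531
Total = 0.00160. Share from C = 0.000531/0.00160 = 0.332.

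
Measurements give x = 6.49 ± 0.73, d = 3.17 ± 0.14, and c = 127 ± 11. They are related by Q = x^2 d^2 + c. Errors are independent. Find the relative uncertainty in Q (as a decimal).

Let p = x^2·d^2 = 423. δp/p = √((2·δx/x)² + (2·δd/d)²) = √(0.0506 + 0.00780) = 0.242, so δp = 102.
Q = p + c: δQ = √(δp² + δc²) = √(10500 + 121) = 103
Q = 550, so δQ/Q = 103/550 = 0.187.

0.187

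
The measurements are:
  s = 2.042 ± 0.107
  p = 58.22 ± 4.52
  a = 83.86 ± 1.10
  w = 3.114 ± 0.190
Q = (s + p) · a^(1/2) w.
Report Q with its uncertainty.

1718 ± 167

Let u = s + p = 60.26. δu = √(δs² + δp²) = √(0.0114 + 20.4) = 4.52, so δu/u = 0.0750.
Q is then a monomial in u, a, w:
δQ/Q = √((δu/u)² + (½·δa/a)² + (1·δw/w)²) = √(0.00563 + 4.3e-05 + 0.00372) = 0.0969
Q = 1718, so δQ = 0.0969 × 1718 = 167.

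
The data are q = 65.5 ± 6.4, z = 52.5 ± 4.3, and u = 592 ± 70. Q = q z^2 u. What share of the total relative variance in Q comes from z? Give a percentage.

(δQ/Q)² = (1·δq/q)² + (2·δz/z)² + (1·δu/u)²
  q term: (1×0.0977)² = 0.00955
  z term: (2×0.0819)² = 0.0268
  u term: (1×0.118)² = 0.0140
Total = 0.0504. Share from z = 0.0268/0.0504 = 0.533.

53.3%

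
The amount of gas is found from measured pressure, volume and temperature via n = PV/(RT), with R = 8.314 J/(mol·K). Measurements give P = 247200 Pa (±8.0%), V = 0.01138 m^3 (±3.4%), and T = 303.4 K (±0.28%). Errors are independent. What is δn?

0.0970 mol

Products/powers → add relative errors in quadrature, weighted by exponent:
  (1·δP/P)² = (1×0.0800)² = 0.00640;  (1·δV/V)² = (1×0.0340)² = 0.00116;  (-1·δT/T)² = (-1×0.00280)² = 7.84e-06
δn/n = √(0.00756) = 0.0870
n = 1.115 mol, so δn = 0.0870 × 1.115 = 0.0970 mol.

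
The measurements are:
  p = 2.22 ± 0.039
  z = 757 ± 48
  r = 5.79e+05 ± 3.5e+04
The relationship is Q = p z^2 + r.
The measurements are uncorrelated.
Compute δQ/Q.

Let w = p·z^2 = 1.27e+06. δw/w = √((1·δp/p)² + (2·δz/z)²) = √(0.000309 + 0.0161) = 0.128, so δw = 1.63e+05.
Q = w + r: δQ = √(δw² + δr²) = √(2.65e+10 + 1.22e+09) = 1.67e+05
Q = 1.85e+06, so δQ/Q = 1.67e+05/1.85e+06 = 0.0900.

0.0900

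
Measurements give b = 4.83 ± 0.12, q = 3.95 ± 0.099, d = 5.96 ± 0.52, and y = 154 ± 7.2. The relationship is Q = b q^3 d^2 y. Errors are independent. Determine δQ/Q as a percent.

19.7%

For a monomial Q ∝ b, q^3, d^2, y, fractional errors add in quadrature:
  (1·δb/b)² = (1×0.0248)² = 0.000617;  (3·δq/q)² = (3×0.0251)² = 0.00565;  (2·δd/d)² = (2×0.0872)² = 0.0304;  (1·δy/y)² = (1×0.0468)² = 0.00219
δQ/Q = √(0.0389) = 0.197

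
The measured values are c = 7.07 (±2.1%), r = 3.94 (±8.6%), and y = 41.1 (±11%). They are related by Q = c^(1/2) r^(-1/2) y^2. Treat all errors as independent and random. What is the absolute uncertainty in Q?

508

Products/powers → add relative errors in quadrature, weighted by exponent:
  (½·δc/c)² = (0.5×0.0210)² = 0.000110;  (−½·δr/r)² = (-0.5×0.0860)² = 0.00185;  (2·δy/y)² = (2×0.110)² = 0.0484
δQ/Q = √(0.0504) = 0.224
Q = 2260, so δQ = 0.224 × 2260 = 508.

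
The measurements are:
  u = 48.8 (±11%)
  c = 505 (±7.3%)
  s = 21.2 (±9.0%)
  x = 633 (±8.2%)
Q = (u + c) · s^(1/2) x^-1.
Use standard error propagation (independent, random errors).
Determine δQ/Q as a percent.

11.5%

Let w = u + c = 554. δw = √(δu² + δc²) = √(28.8 + 1360) = 37.3, so δw/w = 0.0673.
Q is then a monomial in w, s, x:
δQ/Q = √((δw/w)² + (½·δs/s)² + (-1·δx/x)²) = √(0.00453 + 0.00202 + 0.00672) = 0.115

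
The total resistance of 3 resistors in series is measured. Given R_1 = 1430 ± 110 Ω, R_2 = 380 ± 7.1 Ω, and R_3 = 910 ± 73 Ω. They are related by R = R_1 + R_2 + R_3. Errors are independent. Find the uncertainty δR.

Each term contributes (cᵢ δxᵢ)² to (δR)²:
  (δR_1)² = 12100;  (δR_2)² = 50.4;  (δR_3)² = 5330
δR = √(17500) = 132 Ω

132 Ω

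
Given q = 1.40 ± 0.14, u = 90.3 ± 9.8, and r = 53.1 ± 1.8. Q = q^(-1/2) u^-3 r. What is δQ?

2.02e-05

Q is a product of powers, so relative uncertainties combine in quadrature:
  (−½·δq/q)² = (-0.5×0.100)² = 0.00250;  (-3·δu/u)² = (-3×0.109)² = 0.106;  (1·δr/r)² = (1×0.0339)² = 0.00115
δQ/Q = √(0.110) = 0.331
Q = 6.09e-05, so δQ = 0.331 × 6.09e-05 = 2.02e-05.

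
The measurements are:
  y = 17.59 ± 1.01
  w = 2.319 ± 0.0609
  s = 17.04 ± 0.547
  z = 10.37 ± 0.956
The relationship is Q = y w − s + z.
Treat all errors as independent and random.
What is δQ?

2.80

Let p = y·w = 40.79. δp/p = √((1·δy/y)² + (1·δw/w)²) = √(0.00330 + 0.000690) = 0.0631, so δp = 2.58.
Q = p − s + z: δQ = √(δp² + δs² + δz²) = √(6.63 + 0.299 + 0.914) = 2.80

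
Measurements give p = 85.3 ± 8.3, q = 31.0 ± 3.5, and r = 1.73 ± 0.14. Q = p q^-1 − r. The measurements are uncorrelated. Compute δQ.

Let w = p·q^-1 = 2.75. δw/w = √((1·δp/p)² + (-1·δq/q)²) = √(0.00947 + 0.0127) = 0.149, so δw = 0.410.
Q = w − r: δQ = √(δw² + δr²) = √(0.168 + 0.0196) = 0.433

0.433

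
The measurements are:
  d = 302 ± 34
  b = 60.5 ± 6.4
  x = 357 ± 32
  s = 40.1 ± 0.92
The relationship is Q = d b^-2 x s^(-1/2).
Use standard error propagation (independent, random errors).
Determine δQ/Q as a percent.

25.6%

Relative error in a monomial: (δQ/Q)² = Σ (nᵢ · δxᵢ/xᵢ)².
  (1·δd/d)² = (1×0.113)² = 0.0127;  (-2·δb/b)² = (-2×0.106)² = 0.0448;  (1·δx/x)² = (1×0.0896)² = 0.00803;  (−½·δs/s)² = (-0.5×0.0229)² = 0.000132
δQ/Q = √(0.0656) = 0.256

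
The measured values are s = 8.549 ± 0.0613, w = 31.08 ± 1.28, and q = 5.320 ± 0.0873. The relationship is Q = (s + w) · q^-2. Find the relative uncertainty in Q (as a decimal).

0.0461

Let u = s + w = 39.63. δu = √(δs² + δw²) = √(0.00376 + 1.64) = 1.28, so δu/u = 0.0323.
Q is then a monomial in u, q:
δQ/Q = √((δu/u)² + (-2·δq/q)²) = √(0.00105 + 0.00108) = 0.0461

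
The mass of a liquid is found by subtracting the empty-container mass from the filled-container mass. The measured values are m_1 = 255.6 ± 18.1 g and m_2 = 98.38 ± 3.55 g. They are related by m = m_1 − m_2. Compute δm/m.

0.117

Absolute uncertainties add in quadrature for a linear combination:
  (δm_1)² = 328;  (δm_2)² = 12.6
δm = √(340) = 18.4 g
m = 157.2 g, so δm/m = 18.4/157.2 = 0.117.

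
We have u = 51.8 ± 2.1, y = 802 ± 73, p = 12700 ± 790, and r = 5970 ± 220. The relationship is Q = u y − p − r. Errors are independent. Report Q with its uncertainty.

22900 ± 4220

Let w = u·y = 41500. δw/w = √((1·δu/u)² + (1·δy/y)²) = √(0.00164 + 0.00829) = 0.0996, so δw = 4140.
Q = w − p − r: δQ = √(δw² + δp² + δr²) = √(1.71e+07 + 6.24e+05 + 48400) = 4220
Q = 22900.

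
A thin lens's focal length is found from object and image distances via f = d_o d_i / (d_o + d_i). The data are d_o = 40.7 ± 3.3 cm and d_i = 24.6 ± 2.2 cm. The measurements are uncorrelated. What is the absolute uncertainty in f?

0.975 cm

∂f/∂d_o = (d_i/(d_o+d_i))² = 0.142;  ∂f/∂d_i = (d_o/(d_o+d_i))² = 0.388
δf = √((∂f/∂d_o · δd_o)² + (∂f/∂d_i · δd_i)²) = √(0.219 + 0.730) = 0.975 cm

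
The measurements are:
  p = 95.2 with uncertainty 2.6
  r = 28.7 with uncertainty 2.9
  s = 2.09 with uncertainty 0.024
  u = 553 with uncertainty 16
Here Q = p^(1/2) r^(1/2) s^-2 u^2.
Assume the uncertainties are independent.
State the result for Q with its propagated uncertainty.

(3.66 ± 0.298) × 10^6

For a monomial Q ∝ p^(1/2), r^(1/2), s^-2, u^2, fractional errors add in quadrature:
  (½·δp/p)² = (0.5×0.0273)² = 0.000186;  (½·δr/r)² = (0.5×0.101)² = 0.00255;  (-2·δs/s)² = (-2×0.0115)² = 0.000527;  (2·δu/u)² = (2×0.0289)² = 0.00335
δQ/Q = √(0.00661) = 0.0813
Q = 3.66e+06, so δQ = 0.0813 × 3.66e+06 = 2.98e+05.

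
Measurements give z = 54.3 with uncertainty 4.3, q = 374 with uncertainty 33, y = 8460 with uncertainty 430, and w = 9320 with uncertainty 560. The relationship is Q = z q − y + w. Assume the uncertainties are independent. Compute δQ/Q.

0.119

Let p = z·q = 20300. δp/p = √((1·δz/z)² + (1·δq/q)²) = √(0.00627 + 0.00779) = 0.119, so δp = 2410.
Q = p − y + w: δQ = √(δp² + δy² + δw²) = √(5.8e+06 + 1.85e+05 + 3.14e+05) = 2510
Q = 21200, so δQ/Q = 2510/21200 = 0.119.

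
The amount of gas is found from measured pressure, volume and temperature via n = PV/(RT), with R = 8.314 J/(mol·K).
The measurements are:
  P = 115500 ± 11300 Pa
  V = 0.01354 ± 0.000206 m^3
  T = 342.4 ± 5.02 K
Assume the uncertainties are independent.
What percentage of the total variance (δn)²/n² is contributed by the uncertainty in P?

(δn/n)² = (1·δP/P)² + (1·δV/V)² + (-1·δT/T)²
  P term: (1×0.0978)² = 0.00957
  V term: (1×0.0152)² = 0.000231
  T term: (-1×0.0147)² = 0.000215
Total = 0.0100. Share from P = 0.00957/0.0100 = 0.955.

95.5%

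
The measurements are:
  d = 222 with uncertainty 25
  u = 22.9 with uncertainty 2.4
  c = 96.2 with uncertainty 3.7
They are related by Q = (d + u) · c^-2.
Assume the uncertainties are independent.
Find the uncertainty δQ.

Let w = d + u = 245. δw = √(δd² + δu²) = √(625 + 5.76) = 25.1, so δw/w = 0.103.
Q is then a monomial in w, c:
δQ/Q = √((δw/w)² + (-2·δc/c)²) = √(0.0105 + 0.00592) = 0.128
Q = 0.0265, so δQ = 0.128 × 0.0265 = 0.00339.

0.00339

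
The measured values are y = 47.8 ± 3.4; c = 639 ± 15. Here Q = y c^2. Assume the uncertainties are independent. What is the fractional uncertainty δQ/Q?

0.0852

Q is a product of powers, so relative uncertainties combine in quadrature:
  (1·δy/y)² = (1×0.0711)² = 0.00506;  (2·δc/c)² = (2×0.0235)² = 0.00220
δQ/Q = √(0.00726) = 0.0852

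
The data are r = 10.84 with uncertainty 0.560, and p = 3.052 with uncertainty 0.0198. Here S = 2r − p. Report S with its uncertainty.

18.63 ± 1.12

Each term contributes (cᵢ δxᵢ)² to (δS)²:
  (2·δr)² = 1.25;  (δp)² = 0.000392
δS = √(1.25) = 1.12
S = 18.63.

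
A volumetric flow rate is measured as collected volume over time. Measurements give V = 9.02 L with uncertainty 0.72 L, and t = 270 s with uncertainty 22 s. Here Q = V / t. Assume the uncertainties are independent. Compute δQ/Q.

0.114

Each factor contributes (exponent × relative error)² to (δQ/Q)²:
  (1·δV/V)² = (1×0.0798)² = 0.00637;  (-1·δt/t)² = (-1×0.0815)² = 0.00664
δQ/Q = √(0.0130) = 0.114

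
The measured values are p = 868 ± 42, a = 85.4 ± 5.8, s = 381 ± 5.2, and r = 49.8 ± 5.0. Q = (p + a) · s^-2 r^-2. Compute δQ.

5.49e-07

Let u = p + a = 953. δu = √(δp² + δa²) = √(1760 + 33.6) = 42.4, so δu/u = 0.0445.
Q is then a monomial in u, s, r:
δQ/Q = √((δu/u)² + (-2·δs/s)² + (-2·δr/r)²) = √(0.00198 + 0.000745 + 0.0403) = 0.207
Q = 2.65e-06, so δQ = 0.207 × 2.65e-06 = 5.49e-07.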